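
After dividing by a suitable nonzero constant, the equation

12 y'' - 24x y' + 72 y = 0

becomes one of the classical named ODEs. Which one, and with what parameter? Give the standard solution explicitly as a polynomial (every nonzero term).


All three coefficients share the factor 12; dividing through by 12 gives  y'' - 2x y' + 6 y = 0.
This matches the Hermite equation y'' - 2x y' + 2n y = 0 with 2n = 6, so n = 3; the polynomial solution is H_3(x).
With y = sum_k a_k x^k, matching x^k gives (k+2)(k+1) a_{k+2} = 2(k - n) a_k = 2(k - 3) a_k. The right side vanishes at k = 3, so the series with the parity of 3 terminates at degree 3.
Standard normalization: leading coefficient of H_n is 2^n, so a_3 = 2^3 = 8. Work downward with a_k = (k+1)(k+2) a_{k+2} / (2(k - n)):
  a_1 = (2)(3)(8) / (2(1 - 3)) = 48/(-4) = -12
Hence H_3(x) = 8 x^3 - 12 x.

H_3(x); series = 8 x^3 - 12 x


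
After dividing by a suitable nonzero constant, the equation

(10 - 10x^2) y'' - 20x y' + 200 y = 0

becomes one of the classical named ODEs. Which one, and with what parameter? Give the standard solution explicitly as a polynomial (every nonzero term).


All three coefficients share the factor 10; dividing through by 10 gives  (1 - x^2) y'' - 2x y' + 20 y = 0.
This matches the Legendre equation (1 - x^2) y'' - 2x y' + n(n+1) y = 0 (note the -2x y' term) with n(n+1) = 20, so n = 4; the polynomial solution is P_4(x).
With y = sum_k a_k x^k, matching x^k gives (k+2)(k+1) a_{k+2} = [k(k+1) - n(n+1)] a_k = (k - 4)(k + 5) a_k. The right side vanishes at k = 4, so the series with the parity of 4 terminates at degree 4.
Standard normalization (P_n(1) = 1): leading coefficient (2n)!/(2^n (n!)^2) = 40320/(16*576) = 35/8, so a_4 = 35/8. Work downward with a_k = (k+1)(k+2) a_{k+2} / ((k - 4)(k + 5)):
  a_2 = (3)(4)(35/8) / ((2 - 4)(2 + 5)) = (105/2)/(-14) = -15/4
  a_0 = (1)(2)(-15/4) / ((0 - 4)(0 + 5)) = (-15/2)/(-20) = 3/8
Hence P_4(x) = 35 x^4/8 - 15 x^2/4 + 3/8.

P_4(x); series = 35 x^4/8 - 15 x^2/4 + 3/8


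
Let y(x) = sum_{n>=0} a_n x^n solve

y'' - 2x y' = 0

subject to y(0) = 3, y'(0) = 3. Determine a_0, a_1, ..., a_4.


Ansatz: y(x) = sum_{n>=0} a_n x^n, so y'(x) = sum_{n>=1} n a_n x^(n-1) and y''(x) = sum_{n>=2} n(n-1) a_n x^(n-2).
Substitute into P(x) y'' + Q(x) y' + R(x) y = 0 with P(x) = 1, Q(x) = -2x, R(x) = 0, and match powers of x.
Initial conditions: a_0 = 3, a_1 = 3.
Setting the coefficient of each power of x to zero and solving order by order (substituting the coefficients already found):
  x^0: 2 a_2 = 0  ->  a_2 = 0
  x^1: 6 a_3 - 2 a_1 = 0  ->  6 a_3 = 2 a_1 = 6  ->  a_3 = 1
  x^2: 12 a_4 - 4 a_2 = 0  ->  12 a_4 = 4 a_2 = 0  ->  a_4 = 0
Truncated series: y(x) = 3 + 3 x + x^3 + O(x^5).

a_0 = 3; a_1 = 3; a_2 = 0; a_3 = 1; a_4 = 0


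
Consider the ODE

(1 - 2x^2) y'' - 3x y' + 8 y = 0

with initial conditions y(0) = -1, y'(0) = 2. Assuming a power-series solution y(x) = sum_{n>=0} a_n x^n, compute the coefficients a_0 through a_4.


Ansatz: y(x) = sum_{n>=0} a_n x^n, so y'(x) = sum_{n>=1} n a_n x^(n-1) and y''(x) = sum_{n>=2} n(n-1) a_n x^(n-2).
Substitute into P(x) y'' + Q(x) y' + R(x) y = 0 with P(x) = 1 - 2x^2, Q(x) = -3x, R(x) = 8, and match powers of x.
Initial conditions: a_0 = -1, a_1 = 2.
Setting the coefficient of each power of x to zero and solving order by order (substituting the coefficients already found):
  x^0: 2 a_2 + 8 a_0 = 0  ->  2 a_2 = -8 a_0 = 8  ->  a_2 = 4
  x^1: 6 a_3 + 5 a_1 = 0  ->  6 a_3 = -5 a_1 = -10  ->  a_3 = -5/3
  x^2: 12 a_4 - 2 a_2 = 0  ->  12 a_4 = 2 a_2 = 8  ->  a_4 = 2/3
Truncated series: y(x) = -1 + 2 x + 4 x^2 - (5/3) x^3 + (2/3) x^4 + O(x^5).

a_0 = -1; a_1 = 2; a_2 = 4; a_3 = -5/3; a_4 = 2/3


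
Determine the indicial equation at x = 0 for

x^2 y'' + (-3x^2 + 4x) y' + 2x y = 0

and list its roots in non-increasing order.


Divide by x^2 to reach normal form y'' + P_1(x) y' + P_2(x) y = 0 with P_1(x) = -3 + 4/x and P_2(x) = 2/x.
x = 0 is a singular point because the y'-coefficient -3 + 4/x has a pole at x = 0 and the y-coefficient 2/x has a pole at x = 0.
It is a regular singular point because x P_1(x) = p(x) = 4 - 3x and x^2 P_2(x) = q(x) = 2x are polynomials, hence analytic at x = 0.
p(0) = 4,  q(0) = 0.
Indicial equation: r(r-1) + p(0) r + q(0) = 0, i.e. r^2 + (p(0) - 1) r + q(0) = 0, i.e. r^2 + 3 r = 0.
Discriminant: (3)^2 - 4(0) = 9, so r = (-3 ± 3)/2.
Solving: r_1 = 0, r_2 = -3.

indicial: r^2 + 3 r = 0; roots r_1 = 0, r_2 = -3


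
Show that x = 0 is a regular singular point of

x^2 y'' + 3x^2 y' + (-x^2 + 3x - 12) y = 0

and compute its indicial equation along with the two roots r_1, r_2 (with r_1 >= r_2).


Divide by x^2 to reach normal form y'' + P_1(x) y' + P_2(x) y = 0 with P_1(x) = 3 and P_2(x) = -1 + 3/x - 12/x^2.
x = 0 is a singular point because the y-coefficient -1 + 3/x - 12/x^2 has a pole at x = 0.
It is a regular singular point because x P_1(x) = p(x) = 3x and x^2 P_2(x) = q(x) = -x^2 + 3x - 12 are polynomials, hence analytic at x = 0.
p(0) = 0,  q(0) = -12.
Indicial equation: r(r-1) + p(0) r + q(0) = 0, i.e. r^2 + (p(0) - 1) r + q(0) = 0, i.e. r^2 - 1 r - 12 = 0.
Discriminant: (-1)^2 - 4(-12) = 49, so r = (1 ± 7)/2.
Solving: r_1 = 4, r_2 = -3.

indicial: r^2 - 1 r - 12 = 0; roots r_1 = 4, r_2 = -3


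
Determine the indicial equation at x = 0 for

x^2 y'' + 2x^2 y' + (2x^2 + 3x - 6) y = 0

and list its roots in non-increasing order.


Divide by x^2 to reach normal form y'' + P_1(x) y' + P_2(x) y = 0 with P_1(x) = 2 and P_2(x) = 2 + 3/x - 6/x^2.
x = 0 is a singular point because the y-coefficient 2 + 3/x - 6/x^2 has a pole at x = 0.
It is a regular singular point because x P_1(x) = p(x) = 2x and x^2 P_2(x) = q(x) = 2x^2 + 3x - 6 are polynomials, hence analytic at x = 0.
p(0) = 0,  q(0) = -6.
Indicial equation: r(r-1) + p(0) r + q(0) = 0, i.e. r^2 + (p(0) - 1) r + q(0) = 0, i.e. r^2 - 1 r - 6 = 0.
Discriminant: (-1)^2 - 4(-6) = 25, so r = (1 ± 5)/2.
Solving: r_1 = 3, r_2 = -2.

indicial: r^2 - 1 r - 6 = 0; roots r_1 = 3, r_2 = -2


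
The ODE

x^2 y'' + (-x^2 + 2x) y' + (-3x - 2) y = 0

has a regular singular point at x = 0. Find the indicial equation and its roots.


Divide by x^2 to reach normal form y'' + P_1(x) y' + P_2(x) y = 0 with P_1(x) = -1 + 2/x and P_2(x) = -3/x - 2/x^2.
x = 0 is a singular point because the y'-coefficient -1 + 2/x has a pole at x = 0 and the y-coefficient -3/x - 2/x^2 has a pole at x = 0.
It is a regular singular point because x P_1(x) = p(x) = 2 - x and x^2 P_2(x) = q(x) = -3x - 2 are polynomials, hence analytic at x = 0.
p(0) = 2,  q(0) = -2.
Indicial equation: r(r-1) + p(0) r + q(0) = 0, i.e. r^2 + (p(0) - 1) r + q(0) = 0, i.e. r^2 + 1 r - 2 = 0.
Discriminant: (1)^2 - 4(-2) = 9, so r = (-1 ± 3)/2.
Solving: r_1 = 1, r_2 = -2.

indicial: r^2 + 1 r - 2 = 0; roots r_1 = 1, r_2 = -2


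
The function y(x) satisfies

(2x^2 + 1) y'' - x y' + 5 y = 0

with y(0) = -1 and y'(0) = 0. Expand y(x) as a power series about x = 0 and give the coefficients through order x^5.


Ansatz: y(x) = sum_{n>=0} a_n x^n, so y'(x) = sum_{n>=1} n a_n x^(n-1) and y''(x) = sum_{n>=2} n(n-1) a_n x^(n-2).
Substitute into P(x) y'' + Q(x) y' + R(x) y = 0 with P(x) = 2x^2 + 1, Q(x) = -x, R(x) = 5, and match powers of x.
Initial conditions: a_0 = -1, a_1 = 0.
Setting the coefficient of each power of x to zero and solving order by order (substituting the coefficients already found):
  x^0: 2 a_2 + 5 a_0 = 0  ->  2 a_2 = -5 a_0 = 5  ->  a_2 = 5/2
  x^1: 6 a_3 + 4 a_1 = 0  ->  6 a_3 = -4 a_1 = 0  ->  a_3 = 0
  x^2: 12 a_4 + 7 a_2 = 0  ->  12 a_4 = -7 a_2 = -35/2  ->  a_4 = -35/24
  x^3: 20 a_5 + 14 a_3 = 0  ->  20 a_5 = -14 a_3 = 0  ->  a_5 = 0
Truncated series: y(x) = -1 + (5/2) x^2 - (35/24) x^4 + O(x^6).

a_0 = -1; a_1 = 0; a_2 = 5/2; a_3 = 0; a_4 = -35/24; a_5 = 0


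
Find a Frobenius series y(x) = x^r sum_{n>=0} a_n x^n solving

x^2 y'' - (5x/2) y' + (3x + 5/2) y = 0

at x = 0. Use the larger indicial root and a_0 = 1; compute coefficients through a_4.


Write in Frobenius form y'' + (p(x)/x) y' + (q(x)/x^2) y = 0:
  p(x) = -5/2,  q(x) = 3x + 5/2.
Indicial equation: r(r-1) + (-5/2) r + (5/2) = 0 -> roots r_1 = 5/2, r_2 = 1.
Take r = r_1 = 5/2. Let y(x) = x^r sum_{n>=0} a_n x^n with a_0 = 1.
Substitute y = x^r sum a_n x^n and match x^{r+n}. The recurrence is
  D(n) a_n + 3 a_{n-1} = 0,  where D(n) = (r+n)(r+n-1) + (-5/2)(r+n) + (5/2).
  a_n = -3 / D(n) * a_{n-1}.
Since the indicial polynomial factors as (r - r_1)(r - r_2), D(n) = (r_1 + n - r_1)(r_1 + n - r_2) = n(n + 3/2).
Evaluating step by step (a_0 = 1):
  n = 1: D(1) = 1(1 + 3/2) = 5/2; numerator = -3(1) = -3; a_1 = (-3)/(5/2) = -6/5
  n = 2: D(2) = 2(2 + 3/2) = 7; numerator = -3(-6/5) = 18/5; a_2 = (18/5)/(7) = 18/35
  n = 3: D(3) = 3(3 + 3/2) = 27/2; numerator = -3(18/35) = -54/35; a_3 = (-54/35)/(27/2) = -4/35
  n = 4: D(4) = 4(4 + 3/2) = 22; numerator = -3(-4/35) = 12/35; a_4 = (12/35)/(22) = 6/385

r = 5/2; a_0 = 1; a_1 = -6/5; a_2 = 18/35; a_3 = -4/35; a_4 = 6/385


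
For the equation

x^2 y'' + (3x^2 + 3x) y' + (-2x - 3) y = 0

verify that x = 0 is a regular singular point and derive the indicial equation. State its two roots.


Divide by x^2 to reach normal form y'' + P_1(x) y' + P_2(x) y = 0 with P_1(x) = 3 + 3/x and P_2(x) = -2/x - 3/x^2.
x = 0 is a singular point because the y'-coefficient 3 + 3/x has a pole at x = 0 and the y-coefficient -2/x - 3/x^2 has a pole at x = 0.
It is a regular singular point because x P_1(x) = p(x) = 3x + 3 and x^2 P_2(x) = q(x) = -2x - 3 are polynomials, hence analytic at x = 0.
p(0) = 3,  q(0) = -3.
Indicial equation: r(r-1) + p(0) r + q(0) = 0, i.e. r^2 + (p(0) - 1) r + q(0) = 0, i.e. r^2 + 2 r - 3 = 0.
Discriminant: (2)^2 - 4(-3) = 16, so r = (-2 ± 4)/2.
Solving: r_1 = 1, r_2 = -3.

indicial: r^2 + 2 r - 3 = 0; roots r_1 = 1, r_2 = -3


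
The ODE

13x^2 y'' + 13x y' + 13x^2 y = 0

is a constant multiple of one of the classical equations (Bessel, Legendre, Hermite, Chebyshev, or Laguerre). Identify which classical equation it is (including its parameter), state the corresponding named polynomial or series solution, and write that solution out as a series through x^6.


All three coefficients share the factor 13; dividing through by 13 gives  x^2 y'' + x y' + x^2 y = 0.
This matches the Bessel equation x^2 y'' + x y' + (x^2 - nu^2) y = 0 with nu^2 = 0, so nu = 0; the solution bounded at x = 0 is J_0(x).
Frobenius at x = 0: indicial roots ±nu; for r = nu the recurrence k(k + 2nu) c_k = -c_{k-2} gives the standard series J_nu(x) = sum_{k>=0} (-1)^k / (k! (k+nu)!) (x/2)^(2k+nu). Evaluate the first 4 terms:
  k = 0: (-1)^0 / (0! * 0! * 2^0) x^0 = 1/(1*1*1) x^0 = (1) x^0
  k = 1: (-1)^1 / (1! * 1! * 2^2) x^2 = -1/(1*1*4) x^2 = (-1/4) x^2
  k = 2: (-1)^2 / (2! * 2! * 2^4) x^4 = 1/(2*2*16) x^4 = (1/64) x^4
  k = 3: (-1)^3 / (3! * 3! * 2^6) x^6 = -1/(6*6*64) x^6 = (-1/2304) x^6
Hence J_0(x) = -x^6/2304 + x^4/64 - x^2/4 + 1 + ....

J_0(x); series = -x^6/2304 + x^4/64 - x^2/4 + 1


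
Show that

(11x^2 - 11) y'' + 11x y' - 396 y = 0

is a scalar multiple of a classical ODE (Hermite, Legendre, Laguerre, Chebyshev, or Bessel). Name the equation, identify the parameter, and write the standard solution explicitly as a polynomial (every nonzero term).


All three coefficients share the factor -11; dividing through by -11 gives  (1 - x^2) y'' - x y' + 36 y = 0.
This matches the Chebyshev equation (1 - x^2) y'' - x y' + n^2 y = 0 (note the -x y' term, not -2x y') with n^2 = 36, so n = 6; the polynomial solution is T_6(x).
With y = sum_k a_k x^k, matching x^k gives (k+2)(k+1) a_{k+2} = (k^2 - n^2) a_k = (k - 6)(k + 6) a_k. The right side vanishes at k = 6, so the series with the parity of 6 terminates at degree 6.
Standard normalization: leading coefficient of T_n is 2^(n-1), so a_6 = 2^5 = 32. Work downward with a_k = (k+1)(k+2) a_{k+2} / ((k - 6)(k + 6)):
  a_4 = (5)(6)(32) / ((4 - 6)(4 + 6)) = 960/(-20) = -48
  a_2 = (3)(4)(-48) / ((2 - 6)(2 + 6)) = -576/(-32) = 18
  a_0 = (1)(2)(18) / ((0 - 6)(0 + 6)) = 36/(-36) = -1
Hence T_6(x) = 32 x^6 - 48 x^4 + 18 x^2 - 1.

T_6(x); series = 32 x^6 - 48 x^4 + 18 x^2 - 1


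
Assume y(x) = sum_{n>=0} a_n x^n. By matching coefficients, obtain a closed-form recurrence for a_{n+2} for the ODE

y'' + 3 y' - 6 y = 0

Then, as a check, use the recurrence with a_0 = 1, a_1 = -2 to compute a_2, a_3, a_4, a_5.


Substitute y = sum_n a_n x^n.
y''(x) has coefficient (n+2)(n+1) a_{n+2} at x^n;
3 y'(x) has coefficient 3 (n+1) a_{n+1} at x^n;
-6 y(x) has coefficient -6 a_n at x^n.
Matching x^n: (n+2)(n+1) a_{n+2} + 3 (n+1) a_{n+1} - 6 a_n = 0.
Thus a_{n+2} = [-3 (n+1) a_{n+1} + 6 a_n] / ((n+1)(n+2)).

Check with a_0 = 1, a_1 = -2 (apply the recurrence for n = 0, 1, 2, 3): a_0 = 1, a_1 = -2, a_2 = 6, a_3 = -8, a_4 = 9, a_5 = -39/5.

a_(n+2) = [-3 (n+1) a_(n+1) + 6 a_n] / ((n+1)(n+2)); check: a_0 = 1, a_1 = -2, a_2 = 6, a_3 = -8, a_4 = 9, a_5 = -39/5


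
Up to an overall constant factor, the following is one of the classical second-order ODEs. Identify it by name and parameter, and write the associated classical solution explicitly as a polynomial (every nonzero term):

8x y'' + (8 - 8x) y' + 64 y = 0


All three coefficients share the factor 8; dividing through by 8 gives  x y'' + (1 - x) y' + 8 y = 0.
This matches the Laguerre equation x y'' + (1 - x) y' + n y = 0 with n = 8; the polynomial solution is L_8(x).
With y = sum_k a_k x^k, matching x^k gives (k+1)k a_{k+1} + (k+1) a_{k+1} - k a_k + n a_k = 0, i.e. (k+1)^2 a_{k+1} = (k - n) a_k = (k - 8) a_k. The right side vanishes at k = 8, so the series terminates at degree 8.
Standard normalization L_n(0) = 1 gives a_0 = 1. Work upward with a_{k+1} = (k - 8) a_k / (k+1)^2:
  a_1 = (0 - 8)(1) / 1^2 = -8/1 = -8
  a_2 = (1 - 8)(-8) / 2^2 = 56/4 = 14
  a_3 = (2 - 8)(14) / 3^2 = -84/9 = -28/3
  a_4 = (3 - 8)(-28/3) / 4^2 = (140/3)/16 = 35/12
  a_5 = (4 - 8)(35/12) / 5^2 = (-35/3)/25 = -7/15
  a_6 = (5 - 8)(-7/15) / 6^2 = (7/5)/36 = 7/180
  a_7 = (6 - 8)(7/180) / 7^2 = (-7/90)/49 = -1/630
  a_8 = (7 - 8)(-1/630) / 8^2 = (1/630)/64 = 1/40320
Hence L_8(x) = x^8/40320 - x^7/630 + 7 x^6/180 - 7 x^5/15 + 35 x^4/12 - 28 x^3/3 + 14 x^2 - 8 x + 1.

L_8(x); series = x^8/40320 - x^7/630 + 7 x^6/180 - 7 x^5/15 + 35 x^4/12 - 28 x^3/3 + 14 x^2 - 8 x + 1


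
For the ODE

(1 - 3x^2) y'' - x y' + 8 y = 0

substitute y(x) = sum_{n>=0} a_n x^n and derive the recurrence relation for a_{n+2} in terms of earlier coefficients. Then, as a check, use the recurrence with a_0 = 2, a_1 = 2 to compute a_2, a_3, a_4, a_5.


Substitute y = sum_n a_n x^n.
(1 - 3 x^2) y'' contributes (n+2)(n+1) a_{n+2} - 3 n(n-1) a_n at x^n.
-x y'(x) contributes -n a_n at x^n.
8 y(x) contributes 8 a_n at x^n.
Matching x^n: (n+2)(n+1) a_{n+2} + (-3 n(n-1) - n + 8) a_n = 0.
Thus a_{n+2} = (3 n(n-1) + n - 8) / ((n+1)(n+2)) * a_n.

Check with a_0 = 2, a_1 = 2 (apply the recurrence for n = 0, 1, 2, 3): a_0 = 2, a_1 = 2, a_2 = -8, a_3 = -7/3, a_4 = 0, a_5 = -91/60.

a_(n+2) = (3 n(n-1) + n - 8) / ((n+1)(n+2)) * a_n; check: a_0 = 2, a_1 = 2, a_2 = -8, a_3 = -7/3, a_4 = 0, a_5 = -91/60


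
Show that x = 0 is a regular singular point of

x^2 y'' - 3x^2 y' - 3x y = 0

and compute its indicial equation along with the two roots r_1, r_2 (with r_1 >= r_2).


Divide by x^2 to reach normal form y'' + P_1(x) y' + P_2(x) y = 0 with P_1(x) = -3 and P_2(x) = -3/x.
x = 0 is a singular point because the y-coefficient -3/x has a pole at x = 0.
It is a regular singular point because x P_1(x) = p(x) = -3x and x^2 P_2(x) = q(x) = -3x are polynomials, hence analytic at x = 0.
p(0) = 0,  q(0) = 0.
Indicial equation: r(r-1) + p(0) r + q(0) = 0, i.e. r^2 + (p(0) - 1) r + q(0) = 0, i.e. r^2 - 1 r = 0.
Discriminant: (-1)^2 - 4(0) = 1, so r = (1 ± 1)/2.
Solving: r_1 = 1, r_2 = 0.

indicial: r^2 - 1 r = 0; roots r_1 = 1, r_2 = 0


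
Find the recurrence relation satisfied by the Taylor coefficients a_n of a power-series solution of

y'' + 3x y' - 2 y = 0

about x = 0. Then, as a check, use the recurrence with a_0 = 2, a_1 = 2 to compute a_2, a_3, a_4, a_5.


Substitute y = sum_n a_n x^n.
y''(x) has coefficient (n+2)(n+1) a_{n+2} at x^n;
3 x y'(x) has coefficient 3 n a_n at x^n (shift);
-2 y(x) has coefficient -2 a_n at x^n.
Matching x^n: (n+2)(n+1) a_{n+2} + (3n - 2) a_n = 0.
Thus a_{n+2} = (-3n + 2) / ((n+1)(n+2)) * a_n.

Check with a_0 = 2, a_1 = 2 (apply the recurrence for n = 0, 1, 2, 3): a_0 = 2, a_1 = 2, a_2 = 2, a_3 = -1/3, a_4 = -2/3, a_5 = 7/60.

a_(n+2) = (-3n + 2) / ((n+1)(n+2)) * a_n; check: a_0 = 2, a_1 = 2, a_2 = 2, a_3 = -1/3, a_4 = -2/3, a_5 = 7/60


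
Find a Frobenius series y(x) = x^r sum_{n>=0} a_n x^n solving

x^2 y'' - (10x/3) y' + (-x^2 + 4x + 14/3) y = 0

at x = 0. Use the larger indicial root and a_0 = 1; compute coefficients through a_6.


Write in Frobenius form y'' + (p(x)/x) y' + (q(x)/x^2) y = 0:
  p(x) = -10/3,  q(x) = -x^2 + 4x + 14/3.
Indicial equation: r(r-1) + (-10/3) r + (14/3) = 0 -> roots r_1 = 7/3, r_2 = 2.
Take r = r_1 = 7/3. Let y(x) = x^r sum_{n>=0} a_n x^n with a_0 = 1.
Substitute y = x^r sum a_n x^n and match x^{r+n}. The recurrence is
  D(n) a_n + 4 a_{n-1} - 1 a_{n-2} = 0,  where D(n) = (r+n)(r+n-1) + (-10/3)(r+n) + (14/3).
  a_n = [-4 a_{n-1} + 1 a_{n-2}] / D(n).
Since the indicial polynomial factors as (r - r_1)(r - r_2), D(n) = (r_1 + n - r_1)(r_1 + n - r_2) = n(n + 1/3).
Evaluating step by step (a_0 = 1):
  n = 1: D(1) = 1(1 + 1/3) = 4/3; numerator = -4(1) = -4; a_1 = (-4)/(4/3) = -3
  n = 2: D(2) = 2(2 + 1/3) = 14/3; numerator = -4(-3) + 1(1) = 13; a_2 = (13)/(14/3) = 39/14
  n = 3: D(3) = 3(3 + 1/3) = 10; numerator = -4(39/14) + 1(-3) = -99/7; a_3 = (-99/7)/(10) = -99/70
  n = 4: D(4) = 4(4 + 1/3) = 52/3; numerator = -4(-99/70) + 1(39/14) = 591/70; a_4 = (591/70)/(52/3) = 1773/3640
  n = 5: D(5) = 5(5 + 1/3) = 80/3; numerator = -4(1773/3640) + 1(-99/70) = -306/91; a_5 = (-306/91)/(80/3) = -459/3640
  n = 6: D(6) = 6(6 + 1/3) = 38; numerator = -4(-459/3640) + 1(1773/3640) = 3609/3640; a_6 = (3609/3640)/(38) = 3609/138320

r = 7/3; a_0 = 1; a_1 = -3; a_2 = 39/14; a_3 = -99/70; a_4 = 1773/3640; a_5 = -459/3640; a_6 = 3609/138320


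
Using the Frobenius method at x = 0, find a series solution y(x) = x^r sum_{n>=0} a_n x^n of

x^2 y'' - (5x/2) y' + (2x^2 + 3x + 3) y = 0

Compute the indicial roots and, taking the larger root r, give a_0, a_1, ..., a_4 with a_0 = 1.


Write in Frobenius form y'' + (p(x)/x) y' + (q(x)/x^2) y = 0:
  p(x) = -5/2,  q(x) = 2x^2 + 3x + 3.
Indicial equation: r(r-1) + (-5/2) r + (3) = 0 -> roots r_1 = 2, r_2 = 3/2.
Take r = r_1 = 2. Let y(x) = x^r sum_{n>=0} a_n x^n with a_0 = 1.
Substitute y = x^r sum a_n x^n and match x^{r+n}. The recurrence is
  D(n) a_n + 3 a_{n-1} + 2 a_{n-2} = 0,  where D(n) = (r+n)(r+n-1) + (-5/2)(r+n) + (3).
  a_n = [-3 a_{n-1} - 2 a_{n-2}] / D(n).
Since the indicial polynomial factors as (r - r_1)(r - r_2), D(n) = (r_1 + n - r_1)(r_1 + n - r_2) = n(n + 1/2).
Evaluating step by step (a_0 = 1):
  n = 1: D(1) = 1(1 + 1/2) = 3/2; numerator = -3(1) = -3; a_1 = (-3)/(3/2) = -2
  n = 2: D(2) = 2(2 + 1/2) = 5; numerator = -3(-2) - 2(1) = 4; a_2 = (4)/(5) = 4/5
  n = 3: D(3) = 3(3 + 1/2) = 21/2; numerator = -3(4/5) - 2(-2) = 8/5; a_3 = (8/5)/(21/2) = 16/105
  n = 4: D(4) = 4(4 + 1/2) = 18; numerator = -3(16/105) - 2(4/5) = -72/35; a_4 = (-72/35)/(18) = -4/35

r = 2; a_0 = 1; a_1 = -2; a_2 = 4/5; a_3 = 16/105; a_4 = -4/35


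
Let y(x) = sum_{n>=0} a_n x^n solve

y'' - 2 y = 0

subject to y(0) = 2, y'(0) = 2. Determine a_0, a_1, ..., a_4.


Ansatz: y(x) = sum_{n>=0} a_n x^n, so y'(x) = sum_{n>=1} n a_n x^(n-1) and y''(x) = sum_{n>=2} n(n-1) a_n x^(n-2).
Substitute into P(x) y'' + Q(x) y' + R(x) y = 0 with P(x) = 1, Q(x) = 0, R(x) = -2, and match powers of x.
Initial conditions: a_0 = 2, a_1 = 2.
Setting the coefficient of each power of x to zero and solving order by order (substituting the coefficients already found):
  x^0: 2 a_2 - 2 a_0 = 0  ->  2 a_2 = 2 a_0 = 4  ->  a_2 = 2
  x^1: 6 a_3 - 2 a_1 = 0  ->  6 a_3 = 2 a_1 = 4  ->  a_3 = 2/3
  x^2: 12 a_4 - 2 a_2 = 0  ->  12 a_4 = 2 a_2 = 4  ->  a_4 = 1/3
Truncated series: y(x) = 2 + 2 x + 2 x^2 + (2/3) x^3 + (1/3) x^4 + O(x^5).

a_0 = 2; a_1 = 2; a_2 = 2; a_3 = 2/3; a_4 = 1/3


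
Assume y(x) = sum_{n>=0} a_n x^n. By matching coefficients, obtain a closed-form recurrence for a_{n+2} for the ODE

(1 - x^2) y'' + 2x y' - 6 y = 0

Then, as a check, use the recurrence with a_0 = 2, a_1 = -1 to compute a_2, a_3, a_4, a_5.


Substitute y = sum_n a_n x^n.
(1 - 1 x^2) y'' contributes (n+2)(n+1) a_{n+2} - n(n-1) a_n at x^n.
2 x y'(x) contributes 2 n a_n at x^n.
-6 y(x) contributes -6 a_n at x^n.
Matching x^n: (n+2)(n+1) a_{n+2} + (-n(n-1) + 2 n - 6) a_n = 0.
Thus a_{n+2} = (n(n-1) - 2 n + 6) / ((n+1)(n+2)) * a_n.

Check with a_0 = 2, a_1 = -1 (apply the recurrence for n = 0, 1, 2, 3): a_0 = 2, a_1 = -1, a_2 = 6, a_3 = -2/3, a_4 = 2, a_5 = -1/5.

a_(n+2) = (n(n-1) - 2 n + 6) / ((n+1)(n+2)) * a_n; check: a_0 = 2, a_1 = -1, a_2 = 6, a_3 = -2/3, a_4 = 2, a_5 = -1/5


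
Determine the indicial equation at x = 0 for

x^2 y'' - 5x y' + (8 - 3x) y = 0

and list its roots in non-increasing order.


Divide by x^2 to reach normal form y'' + P_1(x) y' + P_2(x) y = 0 with P_1(x) = -5/x and P_2(x) = -3/x + 8/x^2.
x = 0 is a singular point because the y'-coefficient -5/x has a pole at x = 0 and the y-coefficient -3/x + 8/x^2 has a pole at x = 0.
It is a regular singular point because x P_1(x) = p(x) = -5 and x^2 P_2(x) = q(x) = 8 - 3x are polynomials, hence analytic at x = 0.
p(0) = -5,  q(0) = 8.
Indicial equation: r(r-1) + p(0) r + q(0) = 0, i.e. r^2 + (p(0) - 1) r + q(0) = 0, i.e. r^2 - 6 r + 8 = 0.
Discriminant: (-6)^2 - 4(8) = 4, so r = (6 ± 2)/2.
Solving: r_1 = 4, r_2 = 2.

indicial: r^2 - 6 r + 8 = 0; roots r_1 = 4, r_2 = 2


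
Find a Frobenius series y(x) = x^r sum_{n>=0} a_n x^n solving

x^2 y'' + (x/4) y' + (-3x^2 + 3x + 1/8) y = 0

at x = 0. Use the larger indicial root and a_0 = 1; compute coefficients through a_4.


Write in Frobenius form y'' + (p(x)/x) y' + (q(x)/x^2) y = 0:
  p(x) = 1/4,  q(x) = -3x^2 + 3x + 1/8.
Indicial equation: r(r-1) + (1/4) r + (1/8) = 0 -> roots r_1 = 1/2, r_2 = 1/4.
Take r = r_1 = 1/2. Let y(x) = x^r sum_{n>=0} a_n x^n with a_0 = 1.
Substitute y = x^r sum a_n x^n and match x^{r+n}. The recurrence is
  D(n) a_n + 3 a_{n-1} - 3 a_{n-2} = 0,  where D(n) = (r+n)(r+n-1) + (1/4)(r+n) + (1/8).
  a_n = [-3 a_{n-1} + 3 a_{n-2}] / D(n).
Since the indicial polynomial factors as (r - r_1)(r - r_2), D(n) = (r_1 + n - r_1)(r_1 + n - r_2) = n(n + 1/4).
Evaluating step by step (a_0 = 1):
  n = 1: D(1) = 1(1 + 1/4) = 5/4; numerator = -3(1) = -3; a_1 = (-3)/(5/4) = -12/5
  n = 2: D(2) = 2(2 + 1/4) = 9/2; numerator = -3(-12/5) + 3(1) = 51/5; a_2 = (51/5)/(9/2) = 34/15
  n = 3: D(3) = 3(3 + 1/4) = 39/4; numerator = -3(34/15) + 3(-12/5) = -14; a_3 = (-14)/(39/4) = -56/39
  n = 4: D(4) = 4(4 + 1/4) = 17; numerator = -3(-56/39) + 3(34/15) = 722/65; a_4 = (722/65)/(17) = 722/1105

r = 1/2; a_0 = 1; a_1 = -12/5; a_2 = 34/15; a_3 = -56/39; a_4 = 722/1105


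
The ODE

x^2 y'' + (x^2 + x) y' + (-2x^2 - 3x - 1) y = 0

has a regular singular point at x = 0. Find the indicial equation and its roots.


Divide by x^2 to reach normal form y'' + P_1(x) y' + P_2(x) y = 0 with P_1(x) = 1 + 1/x and P_2(x) = -2 - 3/x - 1/x^2.
x = 0 is a singular point because the y'-coefficient 1 + 1/x has a pole at x = 0 and the y-coefficient -2 - 3/x - 1/x^2 has a pole at x = 0.
It is a regular singular point because x P_1(x) = p(x) = x + 1 and x^2 P_2(x) = q(x) = -2x^2 - 3x - 1 are polynomials, hence analytic at x = 0.
p(0) = 1,  q(0) = -1.
Indicial equation: r(r-1) + p(0) r + q(0) = 0, i.e. r^2 + (p(0) - 1) r + q(0) = 0, i.e. r^2 - 1 = 0.
Discriminant: (0)^2 - 4(-1) = 4, so r = (0 ± 2)/2.
Solving: r_1 = 1, r_2 = -1.

indicial: r^2 - 1 = 0; roots r_1 = 1, r_2 = -1


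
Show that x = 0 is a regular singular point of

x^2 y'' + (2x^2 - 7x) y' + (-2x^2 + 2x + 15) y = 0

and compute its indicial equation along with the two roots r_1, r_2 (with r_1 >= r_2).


Divide by x^2 to reach normal form y'' + P_1(x) y' + P_2(x) y = 0 with P_1(x) = 2 - 7/x and P_2(x) = -2 + 2/x + 15/x^2.
x = 0 is a singular point because the y'-coefficient 2 - 7/x has a pole at x = 0 and the y-coefficient -2 + 2/x + 15/x^2 has a pole at x = 0.
It is a regular singular point because x P_1(x) = p(x) = 2x - 7 and x^2 P_2(x) = q(x) = -2x^2 + 2x + 15 are polynomials, hence analytic at x = 0.
p(0) = -7,  q(0) = 15.
Indicial equation: r(r-1) + p(0) r + q(0) = 0, i.e. r^2 + (p(0) - 1) r + q(0) = 0, i.e. r^2 - 8 r + 15 = 0.
Discriminant: (-8)^2 - 4(15) = 4, so r = (8 ± 2)/2.
Solving: r_1 = 5, r_2 = 3.

indicial: r^2 - 8 r + 15 = 0; roots r_1 = 5, r_2 = 3


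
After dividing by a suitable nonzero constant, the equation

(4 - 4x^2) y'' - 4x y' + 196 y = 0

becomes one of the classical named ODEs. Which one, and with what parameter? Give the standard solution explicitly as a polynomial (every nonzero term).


All three coefficients share the factor 4; dividing through by 4 gives  (1 - x^2) y'' - x y' + 49 y = 0.
This matches the Chebyshev equation (1 - x^2) y'' - x y' + n^2 y = 0 (note the -x y' term, not -2x y') with n^2 = 49, so n = 7; the polynomial solution is T_7(x).
With y = sum_k a_k x^k, matching x^k gives (k+2)(k+1) a_{k+2} = (k^2 - n^2) a_k = (k - 7)(k + 7) a_k. The right side vanishes at k = 7, so the series with the parity of 7 terminates at degree 7.
Standard normalization: leading coefficient of T_n is 2^(n-1), so a_7 = 2^6 = 64. Work downward with a_k = (k+1)(k+2) a_{k+2} / ((k - 7)(k + 7)):
  a_5 = (6)(7)(64) / ((5 - 7)(5 + 7)) = 2688/(-24) = -112
  a_3 = (4)(5)(-112) / ((3 - 7)(3 + 7)) = -2240/(-40) = 56
  a_1 = (2)(3)(56) / ((1 - 7)(1 + 7)) = 336/(-48) = -7
Hence T_7(x) = 64 x^7 - 112 x^5 + 56 x^3 - 7 x.

T_7(x); series = 64 x^7 - 112 x^5 + 56 x^3 - 7 x


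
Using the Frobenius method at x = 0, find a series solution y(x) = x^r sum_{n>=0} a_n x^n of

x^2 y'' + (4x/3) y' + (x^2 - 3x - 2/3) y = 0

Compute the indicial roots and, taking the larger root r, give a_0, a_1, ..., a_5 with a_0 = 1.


Write in Frobenius form y'' + (p(x)/x) y' + (q(x)/x^2) y = 0:
  p(x) = 4/3,  q(x) = x^2 - 3x - 2/3.
Indicial equation: r(r-1) + (4/3) r + (-2/3) = 0 -> roots r_1 = 2/3, r_2 = -1.
Take r = r_1 = 2/3. Let y(x) = x^r sum_{n>=0} a_n x^n with a_0 = 1.
Substitute y = x^r sum a_n x^n and match x^{r+n}. The recurrence is
  D(n) a_n - 3 a_{n-1} + 1 a_{n-2} = 0,  where D(n) = (r+n)(r+n-1) + (4/3)(r+n) + (-2/3).
  a_n = [3 a_{n-1} - 1 a_{n-2}] / D(n).
Since the indicial polynomial factors as (r - r_1)(r - r_2), D(n) = (r_1 + n - r_1)(r_1 + n - r_2) = n(n + 5/3).
Evaluating step by step (a_0 = 1):
  n = 1: D(1) = 1(1 + 5/3) = 8/3; numerator = 3(1) = 3; a_1 = (3)/(8/3) = 9/8
  n = 2: D(2) = 2(2 + 5/3) = 22/3; numerator = 3(9/8) - 1(1) = 19/8; a_2 = (19/8)/(22/3) = 57/176
  n = 3: D(3) = 3(3 + 5/3) = 14; numerator = 3(57/176) - 1(9/8) = -27/176; a_3 = (-27/176)/(14) = -27/2464
  n = 4: D(4) = 4(4 + 5/3) = 68/3; numerator = 3(-27/2464) - 1(57/176) = -879/2464; a_4 = (-879/2464)/(68/3) = -2637/167552
  n = 5: D(5) = 5(5 + 5/3) = 100/3; numerator = 3(-2637/167552) - 1(-27/2464) = -6075/167552; a_5 = (-6075/167552)/(100/3) = -729/670208

r = 2/3; a_0 = 1; a_1 = 9/8; a_2 = 57/176; a_3 = -27/2464; a_4 = -2637/167552; a_5 = -729/670208


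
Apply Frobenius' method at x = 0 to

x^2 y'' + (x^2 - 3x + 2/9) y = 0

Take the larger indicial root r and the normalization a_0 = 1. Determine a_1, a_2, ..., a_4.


Write in Frobenius form y'' + (p(x)/x) y' + (q(x)/x^2) y = 0:
  p(x) = 0,  q(x) = x^2 - 3x + 2/9.
Indicial equation: r(r-1) + (0) r + (2/9) = 0 -> roots r_1 = 2/3, r_2 = 1/3.
Take r = r_1 = 2/3. Let y(x) = x^r sum_{n>=0} a_n x^n with a_0 = 1.
Substitute y = x^r sum a_n x^n and match x^{r+n}. The recurrence is
  D(n) a_n - 3 a_{n-1} + 1 a_{n-2} = 0,  where D(n) = (r+n)(r+n-1) + (0)(r+n) + (2/9).
  a_n = [3 a_{n-1} - 1 a_{n-2}] / D(n).
Since the indicial polynomial factors as (r - r_1)(r - r_2), D(n) = (r_1 + n - r_1)(r_1 + n - r_2) = n(n + 1/3).
Evaluating step by step (a_0 = 1):
  n = 1: D(1) = 1(1 + 1/3) = 4/3; numerator = 3(1) = 3; a_1 = (3)/(4/3) = 9/4
  n = 2: D(2) = 2(2 + 1/3) = 14/3; numerator = 3(9/4) - 1(1) = 23/4; a_2 = (23/4)/(14/3) = 69/56
  n = 3: D(3) = 3(3 + 1/3) = 10; numerator = 3(69/56) - 1(9/4) = 81/56; a_3 = (81/56)/(10) = 81/560
  n = 4: D(4) = 4(4 + 1/3) = 52/3; numerator = 3(81/560) - 1(69/56) = -447/560; a_4 = (-447/560)/(52/3) = -1341/29120

r = 2/3; a_0 = 1; a_1 = 9/4; a_2 = 69/56; a_3 = 81/560; a_4 = -1341/29120


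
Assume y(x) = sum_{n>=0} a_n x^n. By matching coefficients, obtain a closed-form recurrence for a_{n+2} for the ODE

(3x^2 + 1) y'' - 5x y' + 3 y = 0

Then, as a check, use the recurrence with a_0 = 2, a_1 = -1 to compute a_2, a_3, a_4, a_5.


Substitute y = sum_n a_n x^n.
(1 + 3 x^2) y'' contributes (n+2)(n+1) a_{n+2} + 3 n(n-1) a_n at x^n.
-5 x y'(x) contributes -5 n a_n at x^n.
3 y(x) contributes 3 a_n at x^n.
Matching x^n: (n+2)(n+1) a_{n+2} + (3 n(n-1) - 5 n + 3) a_n = 0.
Thus a_{n+2} = (-3 n(n-1) + 5 n - 3) / ((n+1)(n+2)) * a_n.

Check with a_0 = 2, a_1 = -1 (apply the recurrence for n = 0, 1, 2, 3): a_0 = 2, a_1 = -1, a_2 = -3, a_3 = -1/3, a_4 = -1/4, a_5 = 1/10.

a_(n+2) = (-3 n(n-1) + 5 n - 3) / ((n+1)(n+2)) * a_n; check: a_0 = 2, a_1 = -1, a_2 = -3, a_3 = -1/3, a_4 = -1/4, a_5 = 1/10


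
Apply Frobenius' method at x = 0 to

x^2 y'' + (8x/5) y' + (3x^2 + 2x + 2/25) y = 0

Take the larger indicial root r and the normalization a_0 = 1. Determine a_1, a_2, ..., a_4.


Write in Frobenius form y'' + (p(x)/x) y' + (q(x)/x^2) y = 0:
  p(x) = 8/5,  q(x) = 3x^2 + 2x + 2/25.
Indicial equation: r(r-1) + (8/5) r + (2/25) = 0 -> roots r_1 = -1/5, r_2 = -2/5.
Take r = r_1 = -1/5. Let y(x) = x^r sum_{n>=0} a_n x^n with a_0 = 1.
Substitute y = x^r sum a_n x^n and match x^{r+n}. The recurrence is
  D(n) a_n + 2 a_{n-1} + 3 a_{n-2} = 0,  where D(n) = (r+n)(r+n-1) + (8/5)(r+n) + (2/25).
  a_n = [-2 a_{n-1} - 3 a_{n-2}] / D(n).
Since the indicial polynomial factors as (r - r_1)(r - r_2), D(n) = (r_1 + n - r_1)(r_1 + n - r_2) = n(n + 1/5).
Evaluating step by step (a_0 = 1):
  n = 1: D(1) = 1(1 + 1/5) = 6/5; numerator = -2(1) = -2; a_1 = (-2)/(6/5) = -5/3
  n = 2: D(2) = 2(2 + 1/5) = 22/5; numerator = -2(-5/3) - 3(1) = 1/3; a_2 = (1/3)/(22/5) = 5/66
  n = 3: D(3) = 3(3 + 1/5) = 48/5; numerator = -2(5/66) - 3(-5/3) = 160/33; a_3 = (160/33)/(48/5) = 50/99
  n = 4: D(4) = 4(4 + 1/5) = 84/5; numerator = -2(50/99) - 3(5/66) = -245/198; a_4 = (-245/198)/(84/5) = -175/2376

r = -1/5; a_0 = 1; a_1 = -5/3; a_2 = 5/66; a_3 = 50/99; a_4 = -175/2376


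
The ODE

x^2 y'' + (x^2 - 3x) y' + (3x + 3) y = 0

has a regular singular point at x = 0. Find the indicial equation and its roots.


Divide by x^2 to reach normal form y'' + P_1(x) y' + P_2(x) y = 0 with P_1(x) = 1 - 3/x and P_2(x) = 3/x + 3/x^2.
x = 0 is a singular point because the y'-coefficient 1 - 3/x has a pole at x = 0 and the y-coefficient 3/x + 3/x^2 has a pole at x = 0.
It is a regular singular point because x P_1(x) = p(x) = x - 3 and x^2 P_2(x) = q(x) = 3x + 3 are polynomials, hence analytic at x = 0.
p(0) = -3,  q(0) = 3.
Indicial equation: r(r-1) + p(0) r + q(0) = 0, i.e. r^2 + (p(0) - 1) r + q(0) = 0, i.e. r^2 - 4 r + 3 = 0.
Discriminant: (-4)^2 - 4(3) = 4, so r = (4 ± 2)/2.
Solving: r_1 = 3, r_2 = 1.

indicial: r^2 - 4 r + 3 = 0; roots r_1 = 3, r_2 = 1


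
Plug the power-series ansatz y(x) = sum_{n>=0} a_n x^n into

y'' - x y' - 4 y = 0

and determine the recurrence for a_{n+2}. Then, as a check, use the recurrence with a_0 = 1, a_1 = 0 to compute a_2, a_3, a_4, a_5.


Substitute y = sum_n a_n x^n.
y''(x) has coefficient (n+2)(n+1) a_{n+2} at x^n;
-x y'(x) has coefficient -n a_n at x^n (shift);
-4 y(x) has coefficient -4 a_n at x^n.
Matching x^n: (n+2)(n+1) a_{n+2} + (-n - 4) a_n = 0.
Thus a_{n+2} = (n + 4) / ((n+1)(n+2)) * a_n.

Check with a_0 = 1, a_1 = 0 (apply the recurrence for n = 0, 1, 2, 3): a_0 = 1, a_1 = 0, a_2 = 2, a_3 = 0, a_4 = 1, a_5 = 0.

a_(n+2) = (n + 4) / ((n+1)(n+2)) * a_n; check: a_0 = 1, a_1 = 0, a_2 = 2, a_3 = 0, a_4 = 1, a_5 = 0


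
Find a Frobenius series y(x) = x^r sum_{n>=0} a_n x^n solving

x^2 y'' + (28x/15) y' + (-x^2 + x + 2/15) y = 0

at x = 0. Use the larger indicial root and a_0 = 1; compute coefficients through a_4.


Write in Frobenius form y'' + (p(x)/x) y' + (q(x)/x^2) y = 0:
  p(x) = 28/15,  q(x) = -x^2 + x + 2/15.
Indicial equation: r(r-1) + (28/15) r + (2/15) = 0 -> roots r_1 = -1/5, r_2 = -2/3.
Take r = r_1 = -1/5. Let y(x) = x^r sum_{n>=0} a_n x^n with a_0 = 1.
Substitute y = x^r sum a_n x^n and match x^{r+n}. The recurrence is
  D(n) a_n + 1 a_{n-1} - 1 a_{n-2} = 0,  where D(n) = (r+n)(r+n-1) + (28/15)(r+n) + (2/15).
  a_n = [-1 a_{n-1} + 1 a_{n-2}] / D(n).
Since the indicial polynomial factors as (r - r_1)(r - r_2), D(n) = (r_1 + n - r_1)(r_1 + n - r_2) = n(n + 7/15).
Evaluating step by step (a_0 = 1):
  n = 1: D(1) = 1(1 + 7/15) = 22/15; numerator = -1(1) = -1; a_1 = (-1)/(22/15) = -15/22
  n = 2: D(2) = 2(2 + 7/15) = 74/15; numerator = -1(-15/22) + 1(1) = 37/22; a_2 = (37/22)/(74/15) = 15/44
  n = 3: D(3) = 3(3 + 7/15) = 52/5; numerator = -1(15/44) + 1(-15/22) = -45/44; a_3 = (-45/44)/(52/5) = -225/2288
  n = 4: D(4) = 4(4 + 7/15) = 268/15; numerator = -1(-225/2288) + 1(15/44) = 1005/2288; a_4 = (1005/2288)/(268/15) = 225/9152

r = -1/5; a_0 = 1; a_1 = -15/22; a_2 = 15/44; a_3 = -225/2288; a_4 = 225/9152


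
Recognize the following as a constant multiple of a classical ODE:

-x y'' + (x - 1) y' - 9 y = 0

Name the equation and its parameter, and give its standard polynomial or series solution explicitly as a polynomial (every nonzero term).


All three coefficients share the factor -1; dividing through by -1 gives  x y'' + (1 - x) y' + 9 y = 0.
This matches the Laguerre equation x y'' + (1 - x) y' + n y = 0 with n = 9; the polynomial solution is L_9(x).
With y = sum_k a_k x^k, matching x^k gives (k+1)k a_{k+1} + (k+1) a_{k+1} - k a_k + n a_k = 0, i.e. (k+1)^2 a_{k+1} = (k - n) a_k = (k - 9) a_k. The right side vanishes at k = 9, so the series terminates at degree 9.
Standard normalization L_n(0) = 1 gives a_0 = 1. Work upward with a_{k+1} = (k - 9) a_k / (k+1)^2:
  a_1 = (0 - 9)(1) / 1^2 = -9/1 = -9
  a_2 = (1 - 9)(-9) / 2^2 = 72/4 = 18
  a_3 = (2 - 9)(18) / 3^2 = -126/9 = -14
  a_4 = (3 - 9)(-14) / 4^2 = 84/16 = 21/4
  a_5 = (4 - 9)(21/4) / 5^2 = (-105/4)/25 = -21/20
  a_6 = (5 - 9)(-21/20) / 6^2 = (21/5)/36 = 7/60
  a_7 = (6 - 9)(7/60) / 7^2 = (-7/20)/49 = -1/140
  a_8 = (7 - 9)(-1/140) / 8^2 = (1/70)/64 = 1/4480
  a_9 = (8 - 9)(1/4480) / 9^2 = (-1/4480)/81 = -1/362880
Hence L_9(x) = -x^9/362880 + x^8/4480 - x^7/140 + 7 x^6/60 - 21 x^5/20 + 21 x^4/4 - 14 x^3 + 18 x^2 - 9 x + 1.

L_9(x); series = -x^9/362880 + x^8/4480 - x^7/140 + 7 x^6/60 - 21 x^5/20 + 21 x^4/4 - 14 x^3 + 18 x^2 - 9 x + 1


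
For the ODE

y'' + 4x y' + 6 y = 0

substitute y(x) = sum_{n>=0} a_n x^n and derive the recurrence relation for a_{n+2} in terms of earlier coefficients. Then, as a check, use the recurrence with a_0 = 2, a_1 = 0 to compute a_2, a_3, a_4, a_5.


Substitute y = sum_n a_n x^n.
y''(x) has coefficient (n+2)(n+1) a_{n+2} at x^n;
4 x y'(x) has coefficient 4 n a_n at x^n (shift);
6 y(x) has coefficient 6 a_n at x^n.
Matching x^n: (n+2)(n+1) a_{n+2} + (4n + 6) a_n = 0.
Thus a_{n+2} = (-4n - 6) / ((n+1)(n+2)) * a_n.

Check with a_0 = 2, a_1 = 0 (apply the recurrence for n = 0, 1, 2, 3): a_0 = 2, a_1 = 0, a_2 = -6, a_3 = 0, a_4 = 7, a_5 = 0.

a_(n+2) = (-4n - 6) / ((n+1)(n+2)) * a_n; check: a_0 = 2, a_1 = 0, a_2 = -6, a_3 = 0, a_4 = 7, a_5 = 0


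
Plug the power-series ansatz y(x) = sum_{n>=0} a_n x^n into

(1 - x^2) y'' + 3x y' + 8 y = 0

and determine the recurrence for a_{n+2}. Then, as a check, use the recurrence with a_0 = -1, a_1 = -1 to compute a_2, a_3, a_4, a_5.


Substitute y = sum_n a_n x^n.
(1 - 1 x^2) y'' contributes (n+2)(n+1) a_{n+2} - n(n-1) a_n at x^n.
3 x y'(x) contributes 3 n a_n at x^n.
8 y(x) contributes 8 a_n at x^n.
Matching x^n: (n+2)(n+1) a_{n+2} + (-n(n-1) + 3 n + 8) a_n = 0.
Thus a_{n+2} = (n(n-1) - 3 n - 8) / ((n+1)(n+2)) * a_n.

Check with a_0 = -1, a_1 = -1 (apply the recurrence for n = 0, 1, 2, 3): a_0 = -1, a_1 = -1, a_2 = 4, a_3 = 11/6, a_4 = -4, a_5 = -121/120.

a_(n+2) = (n(n-1) - 3 n - 8) / ((n+1)(n+2)) * a_n; check: a_0 = -1, a_1 = -1, a_2 = 4, a_3 = 11/6, a_4 = -4, a_5 = -121/120


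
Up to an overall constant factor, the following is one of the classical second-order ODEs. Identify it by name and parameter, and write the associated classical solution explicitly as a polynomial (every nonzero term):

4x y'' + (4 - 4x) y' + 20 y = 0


All three coefficients share the factor 4; dividing through by 4 gives  x y'' + (1 - x) y' + 5 y = 0.
This matches the Laguerre equation x y'' + (1 - x) y' + n y = 0 with n = 5; the polynomial solution is L_5(x).
With y = sum_k a_k x^k, matching x^k gives (k+1)k a_{k+1} + (k+1) a_{k+1} - k a_k + n a_k = 0, i.e. (k+1)^2 a_{k+1} = (k - n) a_k = (k - 5) a_k. The right side vanishes at k = 5, so the series terminates at degree 5.
Standard normalization L_n(0) = 1 gives a_0 = 1. Work upward with a_{k+1} = (k - 5) a_k / (k+1)^2:
  a_1 = (0 - 5)(1) / 1^2 = -5/1 = -5
  a_2 = (1 - 5)(-5) / 2^2 = 20/4 = 5
  a_3 = (2 - 5)(5) / 3^2 = -15/9 = -5/3
  a_4 = (3 - 5)(-5/3) / 4^2 = (10/3)/16 = 5/24
  a_5 = (4 - 5)(5/24) / 5^2 = (-5/24)/25 = -1/120
Hence L_5(x) = -x^5/120 + 5 x^4/24 - 5 x^3/3 + 5 x^2 - 5 x + 1.

L_5(x); series = -x^5/120 + 5 x^4/24 - 5 x^3/3 + 5 x^2 - 5 x + 1


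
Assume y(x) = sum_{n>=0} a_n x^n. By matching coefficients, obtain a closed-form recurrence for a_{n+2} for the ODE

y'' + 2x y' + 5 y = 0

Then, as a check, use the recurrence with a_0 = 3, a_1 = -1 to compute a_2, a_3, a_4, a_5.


Substitute y = sum_n a_n x^n.
y''(x) has coefficient (n+2)(n+1) a_{n+2} at x^n;
2 x y'(x) has coefficient 2 n a_n at x^n (shift);
5 y(x) has coefficient 5 a_n at x^n.
Matching x^n: (n+2)(n+1) a_{n+2} + (2n + 5) a_n = 0.
Thus a_{n+2} = (-2n - 5) / ((n+1)(n+2)) * a_n.

Check with a_0 = 3, a_1 = -1 (apply the recurrence for n = 0, 1, 2, 3): a_0 = 3, a_1 = -1, a_2 = -15/2, a_3 = 7/6, a_4 = 45/8, a_5 = -77/120.

a_(n+2) = (-2n - 5) / ((n+1)(n+2)) * a_n; check: a_0 = 3, a_1 = -1, a_2 = -15/2, a_3 = 7/6, a_4 = 45/8, a_5 = -77/120


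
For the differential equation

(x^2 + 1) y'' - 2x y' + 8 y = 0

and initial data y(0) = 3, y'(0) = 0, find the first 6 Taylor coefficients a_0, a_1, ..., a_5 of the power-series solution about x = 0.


Ansatz: y(x) = sum_{n>=0} a_n x^n, so y'(x) = sum_{n>=1} n a_n x^(n-1) and y''(x) = sum_{n>=2} n(n-1) a_n x^(n-2).
Substitute into P(x) y'' + Q(x) y' + R(x) y = 0 with P(x) = x^2 + 1, Q(x) = -2x, R(x) = 8, and match powers of x.
Initial conditions: a_0 = 3, a_1 = 0.
Setting the coefficient of each power of x to zero and solving order by order (substituting the coefficients already found):
  x^0: 2 a_2 + 8 a_0 = 0  ->  2 a_2 = -8 a_0 = -24  ->  a_2 = -12
  x^1: 6 a_3 + 6 a_1 = 0  ->  6 a_3 = -6 a_1 = 0  ->  a_3 = 0
  x^2: 12 a_4 + 6 a_2 = 0  ->  12 a_4 = -6 a_2 = 72  ->  a_4 = 6
  x^3: 20 a_5 + 8 a_3 = 0  ->  20 a_5 = -8 a_3 = 0  ->  a_5 = 0
Truncated series: y(x) = 3 - 12 x^2 + 6 x^4 + O(x^6).

a_0 = 3; a_1 = 0; a_2 = -12; a_3 = 0; a_4 = 6; a_5 = 0


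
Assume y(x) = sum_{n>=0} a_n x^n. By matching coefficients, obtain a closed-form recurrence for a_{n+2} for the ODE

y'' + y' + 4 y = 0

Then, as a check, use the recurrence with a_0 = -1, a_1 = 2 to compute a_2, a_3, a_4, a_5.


Substitute y = sum_n a_n x^n.
y''(x) has coefficient (n+2)(n+1) a_{n+2} at x^n;
y'(x) has coefficient (n+1) a_{n+1} at x^n;
4 y(x) has coefficient 4 a_n at x^n.
Matching x^n: (n+2)(n+1) a_{n+2} + (n+1) a_{n+1} + 4 a_n = 0.
Thus a_{n+2} = [-(n+1) a_{n+1} - 4 a_n] / ((n+1)(n+2)).

Check with a_0 = -1, a_1 = 2 (apply the recurrence for n = 0, 1, 2, 3): a_0 = -1, a_1 = 2, a_2 = 1, a_3 = -5/3, a_4 = 1/12, a_5 = 19/60.

a_(n+2) = [-(n+1) a_(n+1) - 4 a_n] / ((n+1)(n+2)); check: a_0 = -1, a_1 = 2, a_2 = 1, a_3 = -5/3, a_4 = 1/12, a_5 = 19/60


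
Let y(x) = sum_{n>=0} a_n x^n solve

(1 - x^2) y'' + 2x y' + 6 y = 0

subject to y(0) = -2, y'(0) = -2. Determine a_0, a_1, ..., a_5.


Ansatz: y(x) = sum_{n>=0} a_n x^n, so y'(x) = sum_{n>=1} n a_n x^(n-1) and y''(x) = sum_{n>=2} n(n-1) a_n x^(n-2).
Substitute into P(x) y'' + Q(x) y' + R(x) y = 0 with P(x) = 1 - x^2, Q(x) = 2x, R(x) = 6, and match powers of x.
Initial conditions: a_0 = -2, a_1 = -2.
Setting the coefficient of each power of x to zero and solving order by order (substituting the coefficients already found):
  x^0: 2 a_2 + 6 a_0 = 0  ->  2 a_2 = -6 a_0 = 12  ->  a_2 = 6
  x^1: 6 a_3 + 8 a_1 = 0  ->  6 a_3 = -8 a_1 = 16  ->  a_3 = 8/3
  x^2: 12 a_4 + 8 a_2 = 0  ->  12 a_4 = -8 a_2 = -48  ->  a_4 = -4
  x^3: 20 a_5 + 6 a_3 = 0  ->  20 a_5 = -6 a_3 = -16  ->  a_5 = -4/5
Truncated series: y(x) = -2 - 2 x + 6 x^2 + (8/3) x^3 - 4 x^4 - (4/5) x^5 + O(x^6).

a_0 = -2; a_1 = -2; a_2 = 6; a_3 = 8/3; a_4 = -4; a_5 = -4/5
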